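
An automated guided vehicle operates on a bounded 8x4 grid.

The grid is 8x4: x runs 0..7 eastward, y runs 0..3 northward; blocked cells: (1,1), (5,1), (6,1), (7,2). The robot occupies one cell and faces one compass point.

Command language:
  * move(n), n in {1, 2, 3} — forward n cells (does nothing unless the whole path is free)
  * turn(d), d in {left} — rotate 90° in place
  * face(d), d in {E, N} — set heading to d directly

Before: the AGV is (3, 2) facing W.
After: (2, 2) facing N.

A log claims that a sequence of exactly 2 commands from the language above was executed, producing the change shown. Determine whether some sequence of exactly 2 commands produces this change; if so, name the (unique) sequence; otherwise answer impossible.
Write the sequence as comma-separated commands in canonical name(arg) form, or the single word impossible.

key: cell and facing (now N) both changed — the 2 commands mix motion and turning
initial: (3, 2) facing W
1. move(1) → (2, 2) facing W
2. face(N) → (2, 2) facing N
no other 2-command option fits: unique.

move(1), face(N)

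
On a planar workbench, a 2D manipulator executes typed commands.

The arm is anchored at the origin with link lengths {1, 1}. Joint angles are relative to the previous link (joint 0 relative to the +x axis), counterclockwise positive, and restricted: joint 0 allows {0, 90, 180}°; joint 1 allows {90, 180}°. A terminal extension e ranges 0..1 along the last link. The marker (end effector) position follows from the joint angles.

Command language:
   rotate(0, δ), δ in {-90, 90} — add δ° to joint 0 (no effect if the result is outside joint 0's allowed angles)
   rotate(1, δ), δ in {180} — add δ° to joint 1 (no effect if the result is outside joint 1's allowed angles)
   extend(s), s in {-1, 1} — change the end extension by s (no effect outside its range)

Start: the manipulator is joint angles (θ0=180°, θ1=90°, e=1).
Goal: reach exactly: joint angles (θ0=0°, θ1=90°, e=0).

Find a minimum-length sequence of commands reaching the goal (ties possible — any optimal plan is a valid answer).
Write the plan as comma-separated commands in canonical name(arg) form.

from: joint angles (θ0=180°, θ1=90°, e=1)
1. rotate(0, -90) → joint angles (θ0=90°, θ1=90°, e=1)
2. rotate(0, -90) → joint angles (θ0=0°, θ1=90°, e=1)
3. extend(-1) → joint angles (θ0=0°, θ1=90°, e=0)
no 2-step plan works, so 3 is optimal.

rotate(0, -90), rotate(0, -90), extend(-1)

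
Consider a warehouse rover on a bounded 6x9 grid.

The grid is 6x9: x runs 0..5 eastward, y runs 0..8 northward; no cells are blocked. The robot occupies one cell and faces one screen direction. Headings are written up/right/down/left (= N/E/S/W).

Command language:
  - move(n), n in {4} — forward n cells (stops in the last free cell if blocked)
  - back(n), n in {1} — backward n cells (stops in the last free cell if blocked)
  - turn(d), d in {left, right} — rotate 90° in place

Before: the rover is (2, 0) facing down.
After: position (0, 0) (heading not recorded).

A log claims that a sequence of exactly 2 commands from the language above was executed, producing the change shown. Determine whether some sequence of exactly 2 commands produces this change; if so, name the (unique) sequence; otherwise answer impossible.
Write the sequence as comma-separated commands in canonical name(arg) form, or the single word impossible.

key: move(4) runs into the grid edge before its full distance
begin: (2, 0) facing down
t=1 turn(right) ⇒ (2, 0) facing left
t=2 move(4) ⇒ (0, 0) facing left
all 16 alternatives checked — unique.

turn(right), move(4)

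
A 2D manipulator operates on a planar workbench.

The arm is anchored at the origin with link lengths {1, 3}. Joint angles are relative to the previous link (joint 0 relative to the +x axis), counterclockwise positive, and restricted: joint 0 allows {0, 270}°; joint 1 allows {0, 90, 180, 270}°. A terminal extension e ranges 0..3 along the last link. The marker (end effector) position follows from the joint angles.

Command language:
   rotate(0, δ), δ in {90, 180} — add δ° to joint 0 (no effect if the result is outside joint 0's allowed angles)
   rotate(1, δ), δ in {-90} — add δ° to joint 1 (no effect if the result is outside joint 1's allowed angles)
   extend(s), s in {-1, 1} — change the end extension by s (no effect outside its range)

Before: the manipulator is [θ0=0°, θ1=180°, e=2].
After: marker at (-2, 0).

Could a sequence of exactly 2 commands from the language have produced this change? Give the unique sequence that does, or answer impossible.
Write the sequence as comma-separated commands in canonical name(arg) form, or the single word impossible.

extend(-1), extend(-1)

start: [θ0=0°, θ1=180°, e=2]
1. extend(-1) → [θ0=0°, θ1=180°, e=1]
2. extend(-1) → [θ0=0°, θ1=180°, e=0]
all 25 alternatives checked — unique.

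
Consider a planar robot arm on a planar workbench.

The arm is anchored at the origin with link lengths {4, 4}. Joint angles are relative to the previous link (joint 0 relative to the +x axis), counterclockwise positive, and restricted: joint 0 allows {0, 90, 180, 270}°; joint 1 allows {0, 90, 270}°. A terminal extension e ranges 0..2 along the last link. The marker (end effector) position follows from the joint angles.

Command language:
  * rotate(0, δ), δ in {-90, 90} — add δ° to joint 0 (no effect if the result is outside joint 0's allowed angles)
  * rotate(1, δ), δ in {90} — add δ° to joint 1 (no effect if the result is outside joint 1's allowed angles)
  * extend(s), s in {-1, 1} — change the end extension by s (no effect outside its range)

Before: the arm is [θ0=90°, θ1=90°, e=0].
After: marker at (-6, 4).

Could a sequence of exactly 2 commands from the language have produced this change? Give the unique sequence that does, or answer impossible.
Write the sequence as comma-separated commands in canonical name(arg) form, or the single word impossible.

t0: [θ0=90°, θ1=90°, e=0]
[1] after extend(1): [θ0=90°, θ1=90°, e=1]
[2] after extend(1): [θ0=90°, θ1=90°, e=2]
no other 2-command option fits: unique.

extend(1), extend(1)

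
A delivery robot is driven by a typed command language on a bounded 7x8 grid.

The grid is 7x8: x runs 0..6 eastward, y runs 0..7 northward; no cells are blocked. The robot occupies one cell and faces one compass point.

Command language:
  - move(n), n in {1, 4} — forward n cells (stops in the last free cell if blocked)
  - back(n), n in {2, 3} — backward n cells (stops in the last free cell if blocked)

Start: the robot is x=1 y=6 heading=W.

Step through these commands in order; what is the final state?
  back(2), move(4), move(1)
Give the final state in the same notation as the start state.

from: x=1 y=6 heading=W
t=1 back(2) ⇒ x=3 y=6 heading=W
t=2 move(4) ⇒ x=0 y=6 heading=W
t=3 move(1) ⇒ x=0 y=6 heading=W

x=0 y=6 heading=W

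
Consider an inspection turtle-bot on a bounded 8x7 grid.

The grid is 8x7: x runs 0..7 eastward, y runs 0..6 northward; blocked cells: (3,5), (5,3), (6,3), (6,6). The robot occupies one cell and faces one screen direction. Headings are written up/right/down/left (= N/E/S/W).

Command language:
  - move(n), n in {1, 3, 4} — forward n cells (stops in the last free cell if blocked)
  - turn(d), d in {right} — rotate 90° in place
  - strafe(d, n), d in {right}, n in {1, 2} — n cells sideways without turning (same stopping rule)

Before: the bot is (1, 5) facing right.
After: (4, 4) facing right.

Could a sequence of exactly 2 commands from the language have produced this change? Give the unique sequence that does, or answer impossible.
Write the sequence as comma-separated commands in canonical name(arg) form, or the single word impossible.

key: order matters: swapping strafe(right, 1) and move(3) lands elsewhere
t0: (1, 5) facing right
step 1 (strafe(right, 1)): (1, 4) facing right
step 2 (move(3)): (4, 4) facing right
no other 2-command option fits: unique.

strafe(right, 1), move(3)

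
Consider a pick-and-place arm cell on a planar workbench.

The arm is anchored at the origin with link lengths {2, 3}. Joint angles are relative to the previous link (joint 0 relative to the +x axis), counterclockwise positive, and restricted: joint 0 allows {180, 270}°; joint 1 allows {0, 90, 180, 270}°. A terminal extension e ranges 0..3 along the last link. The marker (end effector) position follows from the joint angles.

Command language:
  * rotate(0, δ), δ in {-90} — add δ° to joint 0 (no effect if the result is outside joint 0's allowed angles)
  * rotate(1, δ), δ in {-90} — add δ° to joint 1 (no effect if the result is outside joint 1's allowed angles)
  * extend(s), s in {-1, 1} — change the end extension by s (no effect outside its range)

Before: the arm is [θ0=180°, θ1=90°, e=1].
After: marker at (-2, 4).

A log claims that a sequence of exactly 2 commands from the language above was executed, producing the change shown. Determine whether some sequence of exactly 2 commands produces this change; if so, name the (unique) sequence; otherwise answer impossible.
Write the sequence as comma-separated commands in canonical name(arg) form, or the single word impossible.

rotate(1, -90), rotate(1, -90)

from: [θ0=180°, θ1=90°, e=1]
1. rotate(1, -90) → [θ0=180°, θ1=0°, e=1]
2. rotate(1, -90) → [θ0=180°, θ1=270°, e=1]
uniquely the one of 16 2-step routes that fits.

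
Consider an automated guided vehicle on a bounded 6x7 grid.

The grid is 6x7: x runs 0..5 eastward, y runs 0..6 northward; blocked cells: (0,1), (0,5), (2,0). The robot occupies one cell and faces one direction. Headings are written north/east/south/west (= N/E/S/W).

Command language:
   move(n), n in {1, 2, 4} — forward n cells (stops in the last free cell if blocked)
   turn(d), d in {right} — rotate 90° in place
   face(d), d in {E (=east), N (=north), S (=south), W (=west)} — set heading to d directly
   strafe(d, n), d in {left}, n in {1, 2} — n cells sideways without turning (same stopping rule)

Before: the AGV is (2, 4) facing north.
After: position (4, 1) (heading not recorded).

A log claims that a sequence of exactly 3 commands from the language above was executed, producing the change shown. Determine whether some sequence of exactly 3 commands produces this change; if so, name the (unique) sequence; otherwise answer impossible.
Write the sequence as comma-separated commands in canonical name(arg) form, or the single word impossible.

key: running strafe(left, 2) before face(S) would end elsewhere — order is forced
from: (2, 4) facing north
1. face(S) → (2, 4) facing south
2. move(4) → (2, 1) facing south
3. strafe(left, 2) → (4, 1) facing south
no other 3-command option fits: unique.

face(S), move(4), strafe(left, 2)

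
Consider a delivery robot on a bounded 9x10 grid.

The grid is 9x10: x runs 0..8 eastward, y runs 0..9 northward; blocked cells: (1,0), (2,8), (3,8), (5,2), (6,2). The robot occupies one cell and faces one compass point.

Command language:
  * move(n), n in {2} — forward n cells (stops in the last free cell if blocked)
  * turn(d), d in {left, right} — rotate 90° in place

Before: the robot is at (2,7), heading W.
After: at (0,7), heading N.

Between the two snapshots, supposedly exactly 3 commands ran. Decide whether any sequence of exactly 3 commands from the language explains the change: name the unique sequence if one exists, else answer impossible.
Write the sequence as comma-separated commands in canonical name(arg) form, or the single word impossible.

key: position moved to (0,7) AND the heading swung to N — translation plus rotation needed
t0: at (2,7), heading W
t=1 move(2) ⇒ at (0,7), heading W
t=2 move(2) ⇒ at (0,7), heading W
t=3 turn(right) ⇒ at (0,7), heading N
uniquely the one of 27 3-step routes that fits.

move(2), move(2), turn(right)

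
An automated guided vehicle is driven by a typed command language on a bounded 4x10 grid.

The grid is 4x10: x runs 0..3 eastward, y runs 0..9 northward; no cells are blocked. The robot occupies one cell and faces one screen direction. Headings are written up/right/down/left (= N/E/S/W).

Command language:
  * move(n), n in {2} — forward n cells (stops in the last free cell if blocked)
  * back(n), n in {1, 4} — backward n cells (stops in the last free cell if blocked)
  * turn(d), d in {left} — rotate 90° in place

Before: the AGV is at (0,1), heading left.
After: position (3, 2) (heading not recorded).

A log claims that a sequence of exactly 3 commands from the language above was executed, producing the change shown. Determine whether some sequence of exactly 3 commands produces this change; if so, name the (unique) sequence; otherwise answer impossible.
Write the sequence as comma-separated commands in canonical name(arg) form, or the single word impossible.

key: back(4) runs into the grid edge before its full distance
from: at (0,1), heading left
1. back(4) → at (3,1), heading left
2. turn(left) → at (3,1), heading down
3. back(1) → at (3,2), heading down
no other 3-command option fits: unique.

back(4), turn(left), back(1)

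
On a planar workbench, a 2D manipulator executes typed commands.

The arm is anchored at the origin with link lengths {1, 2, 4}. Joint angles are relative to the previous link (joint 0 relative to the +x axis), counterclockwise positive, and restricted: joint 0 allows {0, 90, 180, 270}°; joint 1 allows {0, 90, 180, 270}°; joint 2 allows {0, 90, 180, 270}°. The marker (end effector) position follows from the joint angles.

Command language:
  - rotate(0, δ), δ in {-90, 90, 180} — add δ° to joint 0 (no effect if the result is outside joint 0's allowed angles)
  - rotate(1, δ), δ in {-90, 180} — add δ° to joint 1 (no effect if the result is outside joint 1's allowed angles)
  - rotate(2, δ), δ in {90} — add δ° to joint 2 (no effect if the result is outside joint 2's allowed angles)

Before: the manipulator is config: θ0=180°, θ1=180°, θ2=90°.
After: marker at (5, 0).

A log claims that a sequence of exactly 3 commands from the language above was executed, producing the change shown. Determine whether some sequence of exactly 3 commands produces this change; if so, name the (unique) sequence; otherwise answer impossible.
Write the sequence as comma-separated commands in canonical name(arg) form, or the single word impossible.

begin: config: θ0=180°, θ1=180°, θ2=90°
t=1 rotate(2, 90) ⇒ config: θ0=180°, θ1=180°, θ2=180°
t=2 rotate(2, 90) ⇒ config: θ0=180°, θ1=180°, θ2=270°
t=3 rotate(2, 90) ⇒ config: θ0=180°, θ1=180°, θ2=0°
uniquely the one of 216 3-step routes that fits.

rotate(2, 90), rotate(2, 90), rotate(2, 90)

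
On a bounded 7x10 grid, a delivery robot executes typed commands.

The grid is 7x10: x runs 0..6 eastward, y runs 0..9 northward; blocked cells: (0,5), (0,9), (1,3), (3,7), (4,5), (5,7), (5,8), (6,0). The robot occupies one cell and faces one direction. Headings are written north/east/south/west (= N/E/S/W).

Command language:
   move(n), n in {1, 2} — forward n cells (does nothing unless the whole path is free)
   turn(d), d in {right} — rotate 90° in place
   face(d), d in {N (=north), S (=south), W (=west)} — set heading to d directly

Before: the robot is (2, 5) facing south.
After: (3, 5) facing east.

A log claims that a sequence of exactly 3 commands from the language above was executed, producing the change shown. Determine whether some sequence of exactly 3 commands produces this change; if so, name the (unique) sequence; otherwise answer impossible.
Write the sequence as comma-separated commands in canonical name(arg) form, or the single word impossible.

face(N), turn(right), move(1)

key: cell and facing (now E) both changed — the 3 commands mix motion and turning
t0: (2, 5) facing south
1. face(N) → (2, 5) facing north
2. turn(right) → (2, 5) facing east
3. move(1) → (3, 5) facing east
all 216 alternatives checked — unique.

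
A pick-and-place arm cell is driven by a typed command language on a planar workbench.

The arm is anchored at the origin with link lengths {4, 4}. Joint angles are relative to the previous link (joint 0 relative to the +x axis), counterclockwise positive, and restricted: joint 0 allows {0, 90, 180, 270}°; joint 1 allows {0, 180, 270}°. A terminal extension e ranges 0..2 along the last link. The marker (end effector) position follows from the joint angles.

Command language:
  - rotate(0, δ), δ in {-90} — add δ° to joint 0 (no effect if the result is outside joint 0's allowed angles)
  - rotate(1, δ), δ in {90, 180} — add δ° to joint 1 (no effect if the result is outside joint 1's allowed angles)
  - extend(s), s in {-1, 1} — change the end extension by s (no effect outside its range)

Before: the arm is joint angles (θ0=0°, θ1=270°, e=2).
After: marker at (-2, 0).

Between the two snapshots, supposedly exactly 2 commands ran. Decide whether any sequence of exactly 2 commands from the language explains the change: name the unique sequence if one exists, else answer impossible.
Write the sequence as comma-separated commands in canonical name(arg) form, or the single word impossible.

rotate(1, 90), rotate(1, 180)

key: order matters: swapping rotate(1, 90) and rotate(1, 180) lands elsewhere
start: joint angles (θ0=0°, θ1=270°, e=2)
[1] after rotate(1, 90): joint angles (θ0=0°, θ1=0°, e=2)
[2] after rotate(1, 180): joint angles (θ0=0°, θ1=180°, e=2)
uniquely the one of 25 2-step routes that fits.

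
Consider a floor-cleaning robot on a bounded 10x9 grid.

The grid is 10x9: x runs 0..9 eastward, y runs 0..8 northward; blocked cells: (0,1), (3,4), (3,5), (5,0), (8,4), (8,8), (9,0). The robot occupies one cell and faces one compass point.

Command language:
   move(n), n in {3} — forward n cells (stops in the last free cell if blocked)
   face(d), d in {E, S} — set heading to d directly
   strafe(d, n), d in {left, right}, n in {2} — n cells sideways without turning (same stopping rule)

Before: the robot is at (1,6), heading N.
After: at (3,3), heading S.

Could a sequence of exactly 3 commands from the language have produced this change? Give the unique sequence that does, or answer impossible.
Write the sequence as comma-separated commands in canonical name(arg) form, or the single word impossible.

face(S), move(3), strafe(left, 2)

key: order matters: swapping face(S) and strafe(left, 2) lands elsewhere
t0: at (1,6), heading N
step 1 (face(S)): at (1,6), heading S
step 2 (move(3)): at (1,3), heading S
step 3 (strafe(left, 2)): at (3,3), heading S
uniquely the one of 125 3-step routes that fits.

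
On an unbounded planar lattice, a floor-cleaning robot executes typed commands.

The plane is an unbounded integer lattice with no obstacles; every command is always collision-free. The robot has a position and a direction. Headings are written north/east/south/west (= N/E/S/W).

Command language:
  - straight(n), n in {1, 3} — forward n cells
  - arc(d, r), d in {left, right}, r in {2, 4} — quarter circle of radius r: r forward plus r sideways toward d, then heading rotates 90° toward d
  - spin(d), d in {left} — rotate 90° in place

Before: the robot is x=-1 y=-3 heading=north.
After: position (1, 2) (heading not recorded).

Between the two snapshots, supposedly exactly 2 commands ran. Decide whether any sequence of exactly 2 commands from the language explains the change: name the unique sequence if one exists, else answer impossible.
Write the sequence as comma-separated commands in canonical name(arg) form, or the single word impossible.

key: running arc(right, 2) before straight(3) would end elsewhere — order is forced
start: x=-1 y=-3 heading=north
1. straight(3) → x=-1 y=0 heading=north
2. arc(right, 2) → x=1 y=2 heading=east
no other 2-command option fits: unique.

straight(3), arc(right, 2)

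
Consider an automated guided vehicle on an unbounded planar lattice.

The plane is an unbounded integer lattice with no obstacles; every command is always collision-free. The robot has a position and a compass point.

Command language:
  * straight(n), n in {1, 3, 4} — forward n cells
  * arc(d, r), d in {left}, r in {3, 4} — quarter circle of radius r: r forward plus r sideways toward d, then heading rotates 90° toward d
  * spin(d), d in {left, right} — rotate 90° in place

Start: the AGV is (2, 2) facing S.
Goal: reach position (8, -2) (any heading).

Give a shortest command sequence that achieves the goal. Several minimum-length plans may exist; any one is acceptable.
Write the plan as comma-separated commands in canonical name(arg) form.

t0: (2, 2) facing S
t=1 straight(4) ⇒ (2, -2) facing S
t=2 arc(left, 3) ⇒ (5, -5) facing E
t=3 arc(left, 3) ⇒ (8, -2) facing N
shorter routes all fall short; 3 is best.

straight(4), arc(left, 3), arc(left, 3)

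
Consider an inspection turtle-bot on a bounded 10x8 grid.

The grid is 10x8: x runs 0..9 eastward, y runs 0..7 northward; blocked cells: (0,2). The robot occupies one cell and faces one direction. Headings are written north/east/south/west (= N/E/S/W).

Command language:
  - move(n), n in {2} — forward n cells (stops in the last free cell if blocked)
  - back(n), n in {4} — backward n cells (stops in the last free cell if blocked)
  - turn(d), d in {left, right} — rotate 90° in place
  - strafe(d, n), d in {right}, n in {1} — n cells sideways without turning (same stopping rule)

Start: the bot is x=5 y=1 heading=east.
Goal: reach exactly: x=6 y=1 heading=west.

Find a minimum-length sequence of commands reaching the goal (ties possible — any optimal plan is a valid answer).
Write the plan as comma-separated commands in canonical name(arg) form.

turn(left), strafe(right, 1), turn(left)

begin: x=5 y=1 heading=east
1. turn(left) → x=5 y=1 heading=north
2. strafe(right, 1) → x=6 y=1 heading=north
3. turn(left) → x=6 y=1 heading=west
nothing shorter than 3 reaches the goal.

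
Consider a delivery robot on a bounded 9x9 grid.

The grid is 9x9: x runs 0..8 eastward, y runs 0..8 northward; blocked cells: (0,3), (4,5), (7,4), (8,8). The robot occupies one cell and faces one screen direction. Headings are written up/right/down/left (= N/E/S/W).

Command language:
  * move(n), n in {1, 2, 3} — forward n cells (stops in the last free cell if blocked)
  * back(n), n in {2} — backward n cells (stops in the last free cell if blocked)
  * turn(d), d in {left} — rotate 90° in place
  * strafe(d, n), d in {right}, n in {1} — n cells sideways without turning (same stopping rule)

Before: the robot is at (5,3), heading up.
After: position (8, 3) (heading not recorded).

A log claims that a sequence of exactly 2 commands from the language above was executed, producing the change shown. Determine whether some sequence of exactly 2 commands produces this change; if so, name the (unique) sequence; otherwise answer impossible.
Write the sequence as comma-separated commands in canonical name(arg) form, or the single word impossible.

impossible

every 2-command combo misses the target.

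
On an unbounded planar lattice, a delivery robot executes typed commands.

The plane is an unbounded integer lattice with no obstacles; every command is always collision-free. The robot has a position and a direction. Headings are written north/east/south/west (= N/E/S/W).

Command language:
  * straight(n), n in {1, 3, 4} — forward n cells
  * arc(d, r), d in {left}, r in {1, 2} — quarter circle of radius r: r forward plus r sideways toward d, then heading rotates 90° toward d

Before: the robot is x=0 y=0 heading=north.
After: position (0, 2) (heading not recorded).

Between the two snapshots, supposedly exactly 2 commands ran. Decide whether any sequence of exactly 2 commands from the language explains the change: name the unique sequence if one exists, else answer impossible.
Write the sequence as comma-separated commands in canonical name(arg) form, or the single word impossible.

straight(1), straight(1)

t0: x=0 y=0 heading=north
1. straight(1) → x=0 y=1 heading=north
2. straight(1) → x=0 y=2 heading=north
all 25 alternatives checked — unique.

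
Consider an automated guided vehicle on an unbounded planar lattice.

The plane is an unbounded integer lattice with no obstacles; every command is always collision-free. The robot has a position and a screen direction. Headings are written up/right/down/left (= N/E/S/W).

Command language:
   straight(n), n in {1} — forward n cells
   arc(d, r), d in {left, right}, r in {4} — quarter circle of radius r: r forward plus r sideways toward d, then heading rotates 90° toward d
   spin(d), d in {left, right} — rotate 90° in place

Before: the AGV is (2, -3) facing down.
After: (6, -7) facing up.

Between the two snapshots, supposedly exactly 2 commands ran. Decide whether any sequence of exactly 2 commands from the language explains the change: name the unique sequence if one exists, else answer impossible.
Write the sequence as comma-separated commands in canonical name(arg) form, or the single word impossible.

arc(left, 4), spin(left)

key: position moved to (6,-7) AND the heading swung to N — translation plus rotation needed
from: (2, -3) facing down
step 1 (arc(left, 4)): (6, -7) facing right
step 2 (spin(left)): (6, -7) facing up
no rival 2-sequence matches.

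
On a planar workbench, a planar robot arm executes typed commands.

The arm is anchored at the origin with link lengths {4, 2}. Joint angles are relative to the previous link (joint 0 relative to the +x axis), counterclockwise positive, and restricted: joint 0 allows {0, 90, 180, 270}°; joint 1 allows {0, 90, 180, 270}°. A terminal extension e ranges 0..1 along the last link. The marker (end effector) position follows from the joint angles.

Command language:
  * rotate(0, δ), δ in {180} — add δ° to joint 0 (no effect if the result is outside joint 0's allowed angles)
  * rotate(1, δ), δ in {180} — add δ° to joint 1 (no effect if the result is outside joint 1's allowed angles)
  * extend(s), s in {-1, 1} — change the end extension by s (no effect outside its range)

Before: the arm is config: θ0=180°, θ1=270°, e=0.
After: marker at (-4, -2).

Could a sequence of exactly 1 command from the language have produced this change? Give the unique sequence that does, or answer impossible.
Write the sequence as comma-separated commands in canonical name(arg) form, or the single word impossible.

initial: config: θ0=180°, θ1=270°, e=0
t=1 rotate(1, 180) ⇒ config: θ0=180°, θ1=90°, e=0
uniquely the one of 4 1-step routes that fits.

rotate(1, 180)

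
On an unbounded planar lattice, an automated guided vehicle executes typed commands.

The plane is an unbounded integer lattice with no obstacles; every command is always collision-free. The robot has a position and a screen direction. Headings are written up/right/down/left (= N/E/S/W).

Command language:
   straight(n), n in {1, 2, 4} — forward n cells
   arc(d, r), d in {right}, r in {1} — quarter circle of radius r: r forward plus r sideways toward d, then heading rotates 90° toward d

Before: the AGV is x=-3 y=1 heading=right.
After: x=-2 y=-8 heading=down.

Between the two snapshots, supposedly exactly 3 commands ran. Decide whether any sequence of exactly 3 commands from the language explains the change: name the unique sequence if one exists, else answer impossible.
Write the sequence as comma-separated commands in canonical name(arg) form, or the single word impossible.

key: order matters: swapping arc(right, 1) and straight(4) lands elsewhere
from: x=-3 y=1 heading=right
1. arc(right, 1) → x=-2 y=0 heading=down
2. straight(4) → x=-2 y=-4 heading=down
3. straight(4) → x=-2 y=-8 heading=down
no other 3-command option fits: unique.

arc(right, 1), straight(4), straight(4)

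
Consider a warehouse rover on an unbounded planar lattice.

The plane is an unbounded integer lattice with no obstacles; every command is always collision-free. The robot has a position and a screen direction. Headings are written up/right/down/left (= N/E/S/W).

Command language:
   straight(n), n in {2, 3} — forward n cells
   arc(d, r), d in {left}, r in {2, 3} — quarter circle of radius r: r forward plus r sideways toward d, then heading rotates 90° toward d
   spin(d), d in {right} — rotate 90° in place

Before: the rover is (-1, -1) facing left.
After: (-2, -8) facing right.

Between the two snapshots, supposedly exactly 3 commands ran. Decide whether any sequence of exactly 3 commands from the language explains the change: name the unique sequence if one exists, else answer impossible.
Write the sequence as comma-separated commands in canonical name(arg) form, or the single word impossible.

key: position moved to (-2,-8) AND the heading swung to E — translation plus rotation needed
initial: (-1, -1) facing left
[1] after arc(left, 3): (-4, -4) facing down
[2] after straight(2): (-4, -6) facing down
[3] after arc(left, 2): (-2, -8) facing right
no rival 3-sequence matches.

arc(left, 3), straight(2), arc(left, 2)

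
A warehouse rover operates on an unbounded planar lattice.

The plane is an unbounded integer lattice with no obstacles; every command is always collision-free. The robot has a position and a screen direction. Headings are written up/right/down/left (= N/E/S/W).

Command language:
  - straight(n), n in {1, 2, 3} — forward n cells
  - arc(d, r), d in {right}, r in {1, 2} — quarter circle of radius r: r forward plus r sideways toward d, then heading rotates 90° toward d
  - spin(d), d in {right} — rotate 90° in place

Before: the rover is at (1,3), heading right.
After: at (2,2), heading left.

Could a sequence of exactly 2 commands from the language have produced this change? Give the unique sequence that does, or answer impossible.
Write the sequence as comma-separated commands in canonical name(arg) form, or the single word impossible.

arc(right, 1), spin(right)

key: order matters: swapping arc(right, 1) and spin(right) lands elsewhere
begin: at (1,3), heading right
step 1 (arc(right, 1)): at (2,2), heading down
step 2 (spin(right)): at (2,2), heading left
all 36 alternatives checked — unique.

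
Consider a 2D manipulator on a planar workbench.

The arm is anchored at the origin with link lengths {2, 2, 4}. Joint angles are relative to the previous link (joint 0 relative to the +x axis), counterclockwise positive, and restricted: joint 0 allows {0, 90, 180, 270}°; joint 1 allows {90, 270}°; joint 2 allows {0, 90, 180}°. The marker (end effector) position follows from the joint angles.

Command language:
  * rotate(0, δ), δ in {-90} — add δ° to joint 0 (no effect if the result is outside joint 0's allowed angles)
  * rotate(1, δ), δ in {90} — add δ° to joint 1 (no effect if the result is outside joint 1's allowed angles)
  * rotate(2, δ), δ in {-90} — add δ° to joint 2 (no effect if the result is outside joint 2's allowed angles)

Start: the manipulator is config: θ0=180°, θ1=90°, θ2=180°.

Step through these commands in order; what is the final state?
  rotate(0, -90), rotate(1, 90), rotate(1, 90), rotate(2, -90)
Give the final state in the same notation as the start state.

start: config: θ0=180°, θ1=90°, θ2=180°
[1] after rotate(0, -90): config: θ0=90°, θ1=90°, θ2=180°
[2] after rotate(1, 90): config: θ0=90°, θ1=90°, θ2=180°
[3] after rotate(1, 90): config: θ0=90°, θ1=90°, θ2=180°
[4] after rotate(2, -90): config: θ0=90°, θ1=90°, θ2=90°

config: θ0=90°, θ1=90°, θ2=90°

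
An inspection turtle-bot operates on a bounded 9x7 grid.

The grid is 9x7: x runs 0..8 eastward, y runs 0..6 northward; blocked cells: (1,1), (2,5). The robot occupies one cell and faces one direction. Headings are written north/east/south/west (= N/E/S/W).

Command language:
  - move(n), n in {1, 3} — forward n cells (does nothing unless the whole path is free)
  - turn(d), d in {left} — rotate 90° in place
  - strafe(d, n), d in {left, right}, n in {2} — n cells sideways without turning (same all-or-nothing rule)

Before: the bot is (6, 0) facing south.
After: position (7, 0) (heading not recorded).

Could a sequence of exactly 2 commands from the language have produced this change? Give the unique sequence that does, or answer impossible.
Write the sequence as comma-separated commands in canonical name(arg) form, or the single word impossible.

turn(left), move(1)

key: running move(1) before turn(left) would end elsewhere — order is forced
start: (6, 0) facing south
[1] after turn(left): (6, 0) facing east
[2] after move(1): (7, 0) facing east
no other 2-command option fits: unique.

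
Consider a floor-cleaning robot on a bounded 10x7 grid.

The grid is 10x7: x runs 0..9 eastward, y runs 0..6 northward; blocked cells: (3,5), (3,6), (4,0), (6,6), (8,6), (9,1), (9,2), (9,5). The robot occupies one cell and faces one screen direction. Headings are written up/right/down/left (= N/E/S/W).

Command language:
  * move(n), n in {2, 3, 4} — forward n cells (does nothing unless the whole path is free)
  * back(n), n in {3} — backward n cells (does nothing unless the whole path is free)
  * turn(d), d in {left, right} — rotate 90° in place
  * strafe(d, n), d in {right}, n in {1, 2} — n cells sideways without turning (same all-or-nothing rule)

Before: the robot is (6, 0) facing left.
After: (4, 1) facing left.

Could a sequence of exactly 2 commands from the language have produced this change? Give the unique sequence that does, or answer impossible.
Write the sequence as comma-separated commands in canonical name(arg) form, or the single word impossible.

key: running move(2) before strafe(right, 1) would end elsewhere — order is forced
t0: (6, 0) facing left
step 1 (strafe(right, 1)): (6, 1) facing left
step 2 (move(2)): (4, 1) facing left
no rival 2-sequence matches.

strafe(right, 1), move(2)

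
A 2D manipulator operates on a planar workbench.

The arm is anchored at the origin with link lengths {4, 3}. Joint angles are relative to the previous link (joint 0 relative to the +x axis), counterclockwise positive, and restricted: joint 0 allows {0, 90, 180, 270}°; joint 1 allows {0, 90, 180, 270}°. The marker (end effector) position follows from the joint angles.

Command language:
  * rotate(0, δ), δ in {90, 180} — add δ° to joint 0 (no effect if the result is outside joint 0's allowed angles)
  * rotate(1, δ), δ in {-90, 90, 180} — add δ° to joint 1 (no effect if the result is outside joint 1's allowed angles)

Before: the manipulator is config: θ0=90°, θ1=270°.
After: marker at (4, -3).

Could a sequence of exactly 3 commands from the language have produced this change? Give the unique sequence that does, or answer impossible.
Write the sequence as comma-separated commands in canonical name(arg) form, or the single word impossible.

rotate(0, 90), rotate(0, 90), rotate(0, 90)

t0: config: θ0=90°, θ1=270°
[1] after rotate(0, 90): config: θ0=180°, θ1=270°
[2] after rotate(0, 90): config: θ0=270°, θ1=270°
[3] after rotate(0, 90): config: θ0=0°, θ1=270°
uniquely the one of 125 3-step routes that fits.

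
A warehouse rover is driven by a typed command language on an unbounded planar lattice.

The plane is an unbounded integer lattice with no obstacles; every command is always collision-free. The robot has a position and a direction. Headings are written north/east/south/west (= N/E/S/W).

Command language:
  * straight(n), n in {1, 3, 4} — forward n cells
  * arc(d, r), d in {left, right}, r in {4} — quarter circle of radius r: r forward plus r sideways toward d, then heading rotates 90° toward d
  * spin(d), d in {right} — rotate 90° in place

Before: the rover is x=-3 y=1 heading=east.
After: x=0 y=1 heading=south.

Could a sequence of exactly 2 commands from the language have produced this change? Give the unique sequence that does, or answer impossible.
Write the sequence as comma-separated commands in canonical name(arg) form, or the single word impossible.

straight(3), spin(right)

key: order matters: swapping straight(3) and spin(right) lands elsewhere
begin: x=-3 y=1 heading=east
1. straight(3) → x=0 y=1 heading=east
2. spin(right) → x=0 y=1 heading=south
uniquely the one of 36 2-step routes that fits.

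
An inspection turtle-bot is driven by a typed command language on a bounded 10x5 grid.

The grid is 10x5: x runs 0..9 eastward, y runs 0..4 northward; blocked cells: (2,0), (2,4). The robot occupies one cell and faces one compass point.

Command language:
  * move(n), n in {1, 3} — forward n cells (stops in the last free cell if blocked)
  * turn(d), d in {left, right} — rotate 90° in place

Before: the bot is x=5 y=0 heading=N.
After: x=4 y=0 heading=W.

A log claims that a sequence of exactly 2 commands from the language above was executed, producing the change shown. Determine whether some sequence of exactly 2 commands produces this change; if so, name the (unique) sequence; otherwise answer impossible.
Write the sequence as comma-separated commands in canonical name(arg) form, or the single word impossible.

key: position moved to (4,0) AND the heading swung to W — translation plus rotation needed
t0: x=5 y=0 heading=N
step 1 (turn(left)): x=5 y=0 heading=W
step 2 (move(1)): x=4 y=0 heading=W
no rival 2-sequence matches.

turn(left), move(1)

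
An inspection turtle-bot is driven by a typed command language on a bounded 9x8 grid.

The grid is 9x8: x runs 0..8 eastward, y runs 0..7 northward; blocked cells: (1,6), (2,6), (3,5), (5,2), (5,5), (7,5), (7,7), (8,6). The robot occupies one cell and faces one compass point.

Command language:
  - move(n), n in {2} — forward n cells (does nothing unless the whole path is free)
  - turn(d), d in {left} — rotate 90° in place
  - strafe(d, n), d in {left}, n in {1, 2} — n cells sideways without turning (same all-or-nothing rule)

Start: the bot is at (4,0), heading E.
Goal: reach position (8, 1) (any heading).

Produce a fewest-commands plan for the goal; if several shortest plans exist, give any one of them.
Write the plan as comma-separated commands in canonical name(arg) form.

move(2), move(2), strafe(left, 1)

initial: at (4,0), heading E
step 1 (move(2)): at (6,0), heading E
step 2 (move(2)): at (8,0), heading E
step 3 (strafe(left, 1)): at (8,1), heading E
nothing shorter than 3 reaches the goal.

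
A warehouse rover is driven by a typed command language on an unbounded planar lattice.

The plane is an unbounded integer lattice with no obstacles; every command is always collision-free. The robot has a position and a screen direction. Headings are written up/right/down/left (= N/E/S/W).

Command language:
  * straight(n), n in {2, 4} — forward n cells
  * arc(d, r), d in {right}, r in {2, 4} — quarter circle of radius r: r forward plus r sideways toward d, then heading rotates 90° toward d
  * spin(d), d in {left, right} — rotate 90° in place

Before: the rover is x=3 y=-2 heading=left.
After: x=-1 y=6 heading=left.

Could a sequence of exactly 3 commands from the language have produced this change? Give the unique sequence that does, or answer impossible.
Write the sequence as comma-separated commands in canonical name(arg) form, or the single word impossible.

arc(right, 4), straight(4), spin(left)

key: order matters: swapping arc(right, 4) and spin(left) lands elsewhere
begin: x=3 y=-2 heading=left
t=1 arc(right, 4) ⇒ x=-1 y=2 heading=up
t=2 straight(4) ⇒ x=-1 y=6 heading=up
t=3 spin(left) ⇒ x=-1 y=6 heading=left
no rival 3-sequence matches.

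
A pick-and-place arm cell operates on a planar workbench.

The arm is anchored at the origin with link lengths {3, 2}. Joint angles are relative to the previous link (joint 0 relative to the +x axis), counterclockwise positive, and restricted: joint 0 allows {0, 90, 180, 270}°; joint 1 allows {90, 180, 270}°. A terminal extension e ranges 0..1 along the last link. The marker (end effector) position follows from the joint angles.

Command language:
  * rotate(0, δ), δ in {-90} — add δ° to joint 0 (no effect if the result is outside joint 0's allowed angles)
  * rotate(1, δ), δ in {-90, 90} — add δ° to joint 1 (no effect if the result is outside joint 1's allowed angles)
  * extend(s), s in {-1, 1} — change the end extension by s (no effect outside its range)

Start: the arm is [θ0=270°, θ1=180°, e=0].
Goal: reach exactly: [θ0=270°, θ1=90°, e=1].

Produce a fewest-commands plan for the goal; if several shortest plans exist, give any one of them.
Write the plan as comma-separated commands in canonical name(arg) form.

rotate(1, -90), extend(1)

begin: [θ0=270°, θ1=180°, e=0]
[1] after rotate(1, -90): [θ0=270°, θ1=90°, e=0]
[2] after extend(1): [θ0=270°, θ1=90°, e=1]
minimal: 2 command(s), checked below 2.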